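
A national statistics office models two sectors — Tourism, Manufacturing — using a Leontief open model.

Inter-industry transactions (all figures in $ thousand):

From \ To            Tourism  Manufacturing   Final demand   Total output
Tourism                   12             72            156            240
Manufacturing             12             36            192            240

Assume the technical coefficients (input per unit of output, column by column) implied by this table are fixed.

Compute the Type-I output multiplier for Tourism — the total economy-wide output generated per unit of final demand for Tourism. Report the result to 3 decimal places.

Technical coefficients a_ij = z_ij / X_j:
  a_TT = 12/240 = 0.05, a_MT = 12/240 = 0.05
  a_TM = 72/240 = 0.30, a_MM = 36/240 = 0.15
I − A =
  [   0.95    -0.30]
  [  -0.05     0.85]
det(I−A) = (0.95)(0.85) − (-0.30)(-0.05) = 0.7925
adj(I−A) = [[0.85, 0.30], [0.05, 0.95]]
(I − A)⁻¹ = adj(I−A) / det(I−A) ≈
  [   1.0726     0.3785]
  [   0.0631     1.1987]
The output multiplier for sector j is the column-j sum of the Leontief inverse (I − A)⁻¹ = adj(I−A) / det(I−A).
Column T of adj(I−A): (0.85, 0.05); det(I−A) = 0.7925.
m_T = (0.85 + 0.05) / 0.7925 = 0.90 / 0.7925 ≈ 1.136.

m_T = 1.136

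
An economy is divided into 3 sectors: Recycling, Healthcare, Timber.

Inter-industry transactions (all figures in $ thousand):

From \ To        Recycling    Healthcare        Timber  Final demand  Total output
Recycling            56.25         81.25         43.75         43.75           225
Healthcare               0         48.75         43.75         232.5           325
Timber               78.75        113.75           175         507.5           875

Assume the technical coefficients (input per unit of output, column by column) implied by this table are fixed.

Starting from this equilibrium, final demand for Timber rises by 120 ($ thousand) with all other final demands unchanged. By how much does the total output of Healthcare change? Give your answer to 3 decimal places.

Technical coefficients a_ij = z_ij / X_j:
  a_11 = 56.25/225 = 0.25, a_21 = 0/225 = 0.00, a_31 = 78.75/225 = 0.35
  a_12 = 81.25/325 = 0.25, a_22 = 48.75/325 = 0.15, a_32 = 113.75/325 = 0.35
  a_13 = 43.75/875 = 0.05, a_23 = 43.75/875 = 0.05, a_33 = 175/875 = 0.20
I − A =
  [   0.75    -0.25    -0.05]
  [   0.00     0.85    -0.05]
  [  -0.35    -0.35     0.80]
Cofactors of I−A, C_ij = (−1)^(i+j)·(minor ij) (rows/columns in the sector order above):
  C_11 = (0.85)(0.80) − (-0.05)(-0.35) = 0.6625
  C_12 = −[(0.00)(0.80) − (-0.05)(-0.35)] = 0.0175
  C_13 = (0.00)(-0.35) − (0.85)(-0.35) = 0.2975
  C_21 = −[(-0.25)(0.80) − (-0.05)(-0.35)] = 0.2175
  C_22 = (0.75)(0.80) − (-0.05)(-0.35) = 0.5825
  C_23 = −[(0.75)(-0.35) − (-0.25)(-0.35)] = 0.3500
  C_31 = (-0.25)(-0.05) − (-0.05)(0.85) = 0.0550
  C_32 = −[(0.75)(-0.05) − (-0.05)(0.00)] = 0.0375
  C_33 = (0.75)(0.85) − (-0.25)(0.00) = 0.6375
det(I−A) = Σ_j (I−A)_1j·C_1j = (0.75)(0.6625) + (-0.25)(0.0175) + (-0.05)(0.2975) = 0.477625
adj(I−A) = Cᵀ =
  [ 0.6625   0.2175   0.0550]
  [ 0.0175   0.5825   0.0375]
  [ 0.2975   0.3500   0.6375]
(I − A)⁻¹ = adj(I−A) / det(I−A) ≈
  [   1.3871     0.4554     0.1152]
  [   0.0366     1.2196     0.0785]
  [   0.6229     0.7328     1.3347]
Δx = (I − A)⁻¹ Δd with Δd having +120 in the Timber component and 0 elsewhere.
So Δx_2 = L_23 · (+120), where L_23 = adj(I−A)_23 / det(I−A) = 0.0375 / 0.477625.
Δx_2 = 0.0375 × (+120) / 0.477625 = 4.50 / 0.477625 ≈ 9.422.

Δx_2 = 9.422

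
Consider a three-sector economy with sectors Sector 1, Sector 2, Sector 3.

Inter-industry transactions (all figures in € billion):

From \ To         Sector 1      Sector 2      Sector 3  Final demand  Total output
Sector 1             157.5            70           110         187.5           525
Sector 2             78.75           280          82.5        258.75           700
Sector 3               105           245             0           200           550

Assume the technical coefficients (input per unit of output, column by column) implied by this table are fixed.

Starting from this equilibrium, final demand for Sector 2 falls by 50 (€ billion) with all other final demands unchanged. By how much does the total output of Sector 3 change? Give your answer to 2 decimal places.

Δx_3 = -40.06

Technical coefficients a_ij = z_ij / X_j:
  a_11 = 157.5/525 = 0.30, a_21 = 78.75/525 = 0.15, a_31 = 105/525 = 0.20
  a_12 = 70/700 = 0.10, a_22 = 280/700 = 0.40, a_32 = 245/700 = 0.35
  a_13 = 110/550 = 0.20, a_23 = 82.5/550 = 0.15, a_33 = 0/550 = 0.00
I − A =
  [   0.70    -0.10    -0.20]
  [  -0.15     0.60    -0.15]
  [  -0.20    -0.35     1.00]
Cofactors of I−A, C_ij = (−1)^(i+j)·(minor ij) (rows/columns in the sector order above):
  C_11 = (0.60)(1.00) − (-0.15)(-0.35) = 0.5475
  C_12 = −[(-0.15)(1.00) − (-0.15)(-0.20)] = 0.1800
  C_13 = (-0.15)(-0.35) − (0.60)(-0.20) = 0.1725
  C_21 = −[(-0.10)(1.00) − (-0.20)(-0.35)] = 0.1700
  C_22 = (0.70)(1.00) − (-0.20)(-0.20) = 0.6600
  C_23 = −[(0.70)(-0.35) − (-0.10)(-0.20)] = 0.2650
  C_31 = (-0.10)(-0.15) − (-0.20)(0.60) = 0.1350
  C_32 = −[(0.70)(-0.15) − (-0.20)(-0.15)] = 0.1350
  C_33 = (0.70)(0.60) − (-0.10)(-0.15) = 0.4050
det(I−A) = Σ_j (I−A)_1j·C_1j = (0.70)(0.5475) + (-0.10)(0.1800) + (-0.20)(0.1725) = 0.33075
adj(I−A) = Cᵀ =
  [ 0.5475   0.1700   0.1350]
  [ 0.1800   0.6600   0.1350]
  [ 0.1725   0.2650   0.4050]
(I − A)⁻¹ = adj(I−A) / det(I−A) ≈
  [   1.6553     0.5140     0.4082]
  [   0.5442     1.9955     0.4082]
  [   0.5215     0.8012     1.2245]
Δx = (I − A)⁻¹ Δd with Δd having -50 in the Sector 2 component and 0 elsewhere.
So Δx_3 = L_32 · (-50), where L_32 = adj(I−A)_32 / det(I−A) = 0.2650 / 0.33075.
Δx_3 = 0.2650 × (-50) / 0.33075 = -13.25 / 0.33075 ≈ -40.06.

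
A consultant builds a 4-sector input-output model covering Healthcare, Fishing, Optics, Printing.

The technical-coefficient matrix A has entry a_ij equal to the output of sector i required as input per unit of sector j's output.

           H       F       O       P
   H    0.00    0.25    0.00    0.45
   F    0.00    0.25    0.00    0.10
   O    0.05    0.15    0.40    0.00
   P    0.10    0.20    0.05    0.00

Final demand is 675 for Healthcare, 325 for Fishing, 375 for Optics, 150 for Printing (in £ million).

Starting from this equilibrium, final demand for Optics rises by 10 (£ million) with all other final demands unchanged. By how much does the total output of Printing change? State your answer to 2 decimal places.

I − A =
  [   1.00    -0.25     0.00    -0.45]
  [   0.00     0.75     0.00    -0.10]
  [  -0.05    -0.15     0.60     0.00]
  [  -0.10    -0.20    -0.05     1.00]
Compute the cofactors C_ij = (−1)^(i+j)·(3×3 minor ij) of I−A; the adjugate is their transpose:
adj(I−A) = Cᵀ =
  [ 0.437250   0.207375   0.018125   0.217500]
  [ 0.006250   0.571875   0.005000   0.060000]
  [ 0.038000   0.160250   0.693750   0.033125]
  [ 0.046875   0.143125   0.037500   0.450000]
det(I−A) = Σ_j (I−A)_1j·C_1j = (1.00)(0.437250) + (-0.25)(0.006250) + (0.00)(0.038000) + (-0.45)(0.046875) = 0.41459375
(I − A)⁻¹ = adj(I−A) / det(I−A) ≈
  [   1.0546     0.5002     0.0437     0.5246]
  [   0.0151     1.3794     0.0121     0.1447]
  [   0.0917     0.3865     1.6733     0.0799]
  [   0.1131     0.3452     0.0904     1.0854]
Δx = (I − A)⁻¹ Δd with Δd having +10 in the Optics component and 0 elsewhere.
So Δx_P = L_PO · (+10), where L_PO = adj(I−A)_PO / det(I−A) = 0.037500 / 0.41459375.
Δx_P = 0.037500 × (+10) / 0.41459375 = 0.375 / 0.41459375 ≈ 0.90.

Δx_P = 0.90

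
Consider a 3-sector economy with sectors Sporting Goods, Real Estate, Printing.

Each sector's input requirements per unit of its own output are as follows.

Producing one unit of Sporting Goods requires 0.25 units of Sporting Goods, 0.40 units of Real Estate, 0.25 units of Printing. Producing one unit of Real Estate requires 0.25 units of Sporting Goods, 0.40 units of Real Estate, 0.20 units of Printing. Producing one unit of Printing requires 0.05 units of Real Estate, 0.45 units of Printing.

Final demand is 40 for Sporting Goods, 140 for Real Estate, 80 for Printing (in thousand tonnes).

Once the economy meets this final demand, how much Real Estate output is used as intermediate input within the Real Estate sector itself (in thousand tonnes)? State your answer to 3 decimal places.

z_22 = 154.062

I − A =
  [   0.75    -0.25     0.00]
  [  -0.40     0.60    -0.05]
  [  -0.25    -0.20     0.55]
Cofactors of I−A, C_ij = (−1)^(i+j)·(minor ij) (rows/columns in the sector order above):
  C_11 = (0.60)(0.55) − (-0.05)(-0.20) = 0.3200
  C_12 = −[(-0.40)(0.55) − (-0.05)(-0.25)] = 0.2325
  C_13 = (-0.40)(-0.20) − (0.60)(-0.25) = 0.2300
  C_21 = −[(-0.25)(0.55) − (0.00)(-0.20)] = 0.1375
  C_22 = (0.75)(0.55) − (0.00)(-0.25) = 0.4125
  C_23 = −[(0.75)(-0.20) − (-0.25)(-0.25)] = 0.2125
  C_31 = (-0.25)(-0.05) − (0.00)(0.60) = 0.0125
  C_32 = −[(0.75)(-0.05) − (0.00)(-0.40)] = 0.0375
  C_33 = (0.75)(0.60) − (-0.25)(-0.40) = 0.3500
det(I−A) = Σ_j (I−A)_1j·C_1j = (0.75)(0.3200) + (-0.25)(0.2325) + (0.00)(0.2300) = 0.181875
adj(I−A) = Cᵀ =
  [ 0.3200   0.1375   0.0125]
  [ 0.2325   0.4125   0.0375]
  [ 0.2300   0.2125   0.3500]
(I − A)⁻¹ = adj(I−A) / det(I−A) ≈
  [   1.7595     0.7560     0.0687]
  [   1.2784     2.2680     0.2062]
  [   1.2646     1.1684     1.9244]
First solve x = (I − A)⁻¹ d = adj(I−A)·d / det(I−A); in particular x_2 = (0.2325·40 + 0.4125·140 + 0.0375·80) / 0.181875 = 70.05 / 0.181875 ≈ 385.15464.
Intermediate flow from 2 to 2: z_22 = a_22 · x_2 = 0.40 × 70.05 / 0.181875 = 28.02 / 0.181875 ≈ 154.062.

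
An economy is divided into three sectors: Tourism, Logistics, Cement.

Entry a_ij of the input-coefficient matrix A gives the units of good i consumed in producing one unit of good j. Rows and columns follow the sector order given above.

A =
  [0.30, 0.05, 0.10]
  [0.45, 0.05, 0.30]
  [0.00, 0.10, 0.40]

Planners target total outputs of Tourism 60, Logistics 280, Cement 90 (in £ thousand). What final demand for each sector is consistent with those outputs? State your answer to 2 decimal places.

I − A =
  [   0.70    -0.05    -0.10]
  [  -0.45     0.95    -0.30]
  [   0.00    -0.10     0.60]
d = (I − A) x:
  d_1 = (+0.70)·60 + (-0.05)·280 + (-0.10)·90 = 19.00
  d_2 = (-0.45)·60 + (+0.95)·280 + (-0.30)·90 = 212.00
  d_3 = (+0.00)·60 + (-0.10)·280 + (+0.60)·90 = 26.00

d_1 = 19.00, d_2 = 212.00, d_3 = 26.00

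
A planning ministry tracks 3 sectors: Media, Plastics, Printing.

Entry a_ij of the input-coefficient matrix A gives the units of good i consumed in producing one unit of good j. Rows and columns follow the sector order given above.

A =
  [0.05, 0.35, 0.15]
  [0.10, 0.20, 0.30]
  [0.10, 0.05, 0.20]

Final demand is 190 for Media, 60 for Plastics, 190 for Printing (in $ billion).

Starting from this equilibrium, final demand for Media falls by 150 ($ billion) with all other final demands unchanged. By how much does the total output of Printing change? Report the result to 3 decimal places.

I − A =
  [   0.95    -0.35    -0.15]
  [  -0.10     0.80    -0.30]
  [  -0.10    -0.05     0.80]
Cofactors of I−A, C_ij = (−1)^(i+j)·(minor ij) (rows/columns in the sector order above):
  C_11 = (0.80)(0.80) − (-0.30)(-0.05) = 0.6250
  C_12 = −[(-0.10)(0.80) − (-0.30)(-0.10)] = 0.1100
  C_13 = (-0.10)(-0.05) − (0.80)(-0.10) = 0.0850
  C_21 = −[(-0.35)(0.80) − (-0.15)(-0.05)] = 0.2875
  C_22 = (0.95)(0.80) − (-0.15)(-0.10) = 0.7450
  C_23 = −[(0.95)(-0.05) − (-0.35)(-0.10)] = 0.0825
  C_31 = (-0.35)(-0.30) − (-0.15)(0.80) = 0.2250
  C_32 = −[(0.95)(-0.30) − (-0.15)(-0.10)] = 0.3000
  C_33 = (0.95)(0.80) − (-0.35)(-0.10) = 0.7250
det(I−A) = Σ_j (I−A)_1j·C_1j = (0.95)(0.6250) + (-0.35)(0.1100) + (-0.15)(0.0850) = 0.5425
adj(I−A) = Cᵀ =
  [ 0.6250   0.2875   0.2250]
  [ 0.1100   0.7450   0.3000]
  [ 0.0850   0.0825   0.7250]
(I − A)⁻¹ = adj(I−A) / det(I−A) ≈
  [   1.1521     0.5300     0.4147]
  [   0.2028     1.3733     0.5530]
  [   0.1567     0.1521     1.3364]
Δx = (I − A)⁻¹ Δd with Δd having -150 in the Media component and 0 elsewhere.
So Δx_3 = L_31 · (-150), where L_31 = adj(I−A)_31 / det(I−A) = 0.0850 / 0.5425.
Δx_3 = 0.0850 × (-150) / 0.5425 = -12.75 / 0.5425 ≈ -23.502.

Δx_3 = -23.502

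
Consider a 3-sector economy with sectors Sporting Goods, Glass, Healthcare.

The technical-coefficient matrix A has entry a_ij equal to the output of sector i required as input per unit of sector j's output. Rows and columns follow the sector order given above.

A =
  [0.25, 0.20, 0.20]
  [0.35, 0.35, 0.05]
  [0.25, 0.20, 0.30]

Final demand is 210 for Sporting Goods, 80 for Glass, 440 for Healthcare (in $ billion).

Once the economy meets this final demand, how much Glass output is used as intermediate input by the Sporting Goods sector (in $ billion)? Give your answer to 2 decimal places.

z_GS = 251.57

I − A =
  [   0.75    -0.20    -0.20]
  [  -0.35     0.65    -0.05]
  [  -0.25    -0.20     0.70]
Cofactors of I−A, C_ij = (−1)^(i+j)·(minor ij) (rows/columns in the sector order above):
  C_11 = (0.65)(0.70) − (-0.05)(-0.20) = 0.4450
  C_12 = −[(-0.35)(0.70) − (-0.05)(-0.25)] = 0.2575
  C_13 = (-0.35)(-0.20) − (0.65)(-0.25) = 0.2325
  C_21 = −[(-0.20)(0.70) − (-0.20)(-0.20)] = 0.1800
  C_22 = (0.75)(0.70) − (-0.20)(-0.25) = 0.4750
  C_23 = −[(0.75)(-0.20) − (-0.20)(-0.25)] = 0.2000
  C_31 = (-0.20)(-0.05) − (-0.20)(0.65) = 0.1400
  C_32 = −[(0.75)(-0.05) − (-0.20)(-0.35)] = 0.1075
  C_33 = (0.75)(0.65) − (-0.20)(-0.35) = 0.4175
det(I−A) = Σ_j (I−A)_1j·C_1j = (0.75)(0.4450) + (-0.20)(0.2575) + (-0.20)(0.2325) = 0.23575
adj(I−A) = Cᵀ =
  [ 0.4450   0.1800   0.1400]
  [ 0.2575   0.4750   0.1075]
  [ 0.2325   0.2000   0.4175]
(I − A)⁻¹ = adj(I−A) / det(I−A) ≈
  [   1.8876     0.7635     0.5938]
  [   1.0923     2.0148     0.4560]
  [   0.9862     0.8484     1.7709]
First solve x = (I − A)⁻¹ d = adj(I−A)·d / det(I−A); in particular x_S = (0.4450·210 + 0.1800·80 + 0.1400·440) / 0.23575 = 169.45 / 0.23575 ≈ 718.7699.
Intermediate flow from G to S: z_GS = a_GS · x_S = 0.35 × 169.45 / 0.23575 = 59.3075 / 0.23575 ≈ 251.57.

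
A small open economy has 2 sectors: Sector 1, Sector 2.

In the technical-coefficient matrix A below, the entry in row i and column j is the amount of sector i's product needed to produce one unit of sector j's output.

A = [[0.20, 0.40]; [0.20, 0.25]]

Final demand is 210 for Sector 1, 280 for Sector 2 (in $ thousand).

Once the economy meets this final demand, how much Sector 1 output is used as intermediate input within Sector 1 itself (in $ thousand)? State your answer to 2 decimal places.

z_11 = 103.65

I − A =
  [   0.80    -0.40]
  [  -0.20     0.75]
det(I−A) = (0.80)(0.75) − (-0.40)(-0.20) = 0.5200
adj(I−A) = [[0.75, 0.40], [0.20, 0.80]]
(I − A)⁻¹ = adj(I−A) / det(I−A) ≈
  [   1.4423     0.7692]
  [   0.3846     1.5385]
First solve x = (I − A)⁻¹ d = adj(I−A)·d / det(I−A); in particular x_1 = (0.75·210 + 0.40·280) / 0.5200 = 269.50 / 0.5200 ≈ 518.2692.
Intermediate flow from 1 to 1: z_11 = a_11 · x_1 = 0.20 × 269.50 / 0.5200 = 53.90 / 0.5200 ≈ 103.65.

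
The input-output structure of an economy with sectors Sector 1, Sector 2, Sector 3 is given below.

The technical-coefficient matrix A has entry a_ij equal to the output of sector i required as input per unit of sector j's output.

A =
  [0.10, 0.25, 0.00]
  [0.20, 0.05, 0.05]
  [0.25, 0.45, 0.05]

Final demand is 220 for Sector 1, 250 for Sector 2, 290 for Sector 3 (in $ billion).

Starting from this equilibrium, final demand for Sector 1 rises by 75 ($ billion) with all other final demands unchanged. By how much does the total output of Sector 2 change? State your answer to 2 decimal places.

I − A =
  [   0.90    -0.25     0.00]
  [  -0.20     0.95    -0.05]
  [  -0.25    -0.45     0.95]
Cofactors of I−A, C_ij = (−1)^(i+j)·(minor ij) (rows/columns in the sector order above):
  C_11 = (0.95)(0.95) − (-0.05)(-0.45) = 0.8800
  C_12 = −[(-0.20)(0.95) − (-0.05)(-0.25)] = 0.2025
  C_13 = (-0.20)(-0.45) − (0.95)(-0.25) = 0.3275
  C_21 = −[(-0.25)(0.95) − (0.00)(-0.45)] = 0.2375
  C_22 = (0.90)(0.95) − (0.00)(-0.25) = 0.8550
  C_23 = −[(0.90)(-0.45) − (-0.25)(-0.25)] = 0.4675
  C_31 = (-0.25)(-0.05) − (0.00)(0.95) = 0.0125
  C_32 = −[(0.90)(-0.05) − (0.00)(-0.20)] = 0.0450
  C_33 = (0.90)(0.95) − (-0.25)(-0.20) = 0.8050
det(I−A) = Σ_j (I−A)_1j·C_1j = (0.90)(0.8800) + (-0.25)(0.2025) + (0.00)(0.3275) = 0.741375
adj(I−A) = Cᵀ =
  [ 0.8800   0.2375   0.0125]
  [ 0.2025   0.8550   0.0450]
  [ 0.3275   0.4675   0.8050]
(I − A)⁻¹ = adj(I−A) / det(I−A) ≈
  [   1.1870     0.3204     0.0169]
  [   0.2731     1.1533     0.0607]
  [   0.4417     0.6306     1.0858]
Δx = (I − A)⁻¹ Δd with Δd having +75 in the Sector 1 component and 0 elsewhere.
So Δx_2 = L_21 · (+75), where L_21 = adj(I−A)_21 / det(I−A) = 0.2025 / 0.741375.
Δx_2 = 0.2025 × (+75) / 0.741375 = 15.1875 / 0.741375 ≈ 20.49.

Δx_2 = 20.49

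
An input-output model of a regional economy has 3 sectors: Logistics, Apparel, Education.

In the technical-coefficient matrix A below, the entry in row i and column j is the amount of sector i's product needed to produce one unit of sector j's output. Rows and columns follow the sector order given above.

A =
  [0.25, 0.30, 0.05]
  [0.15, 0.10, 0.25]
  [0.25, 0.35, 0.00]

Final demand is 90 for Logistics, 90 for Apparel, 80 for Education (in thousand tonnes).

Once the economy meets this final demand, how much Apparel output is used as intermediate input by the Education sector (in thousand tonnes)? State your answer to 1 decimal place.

I − A =
  [   0.75    -0.30    -0.05]
  [  -0.15     0.90    -0.25]
  [  -0.25    -0.35     1.00]
Cofactors of I−A, C_ij = (−1)^(i+j)·(minor ij) (rows/columns in the sector order above):
  C_11 = (0.90)(1.00) − (-0.25)(-0.35) = 0.8125
  C_12 = −[(-0.15)(1.00) − (-0.25)(-0.25)] = 0.2125
  C_13 = (-0.15)(-0.35) − (0.90)(-0.25) = 0.2775
  C_21 = −[(-0.30)(1.00) − (-0.05)(-0.35)] = 0.3175
  C_22 = (0.75)(1.00) − (-0.05)(-0.25) = 0.7375
  C_23 = −[(0.75)(-0.35) − (-0.30)(-0.25)] = 0.3375
  C_31 = (-0.30)(-0.25) − (-0.05)(0.90) = 0.1200
  C_32 = −[(0.75)(-0.25) − (-0.05)(-0.15)] = 0.1950
  C_33 = (0.75)(0.90) − (-0.30)(-0.15) = 0.6300
det(I−A) = Σ_j (I−A)_1j·C_1j = (0.75)(0.8125) + (-0.30)(0.2125) + (-0.05)(0.2775) = 0.53175
adj(I−A) = Cᵀ =
  [ 0.8125   0.3175   0.1200]
  [ 0.2125   0.7375   0.1950]
  [ 0.2775   0.3375   0.6300]
(I − A)⁻¹ = adj(I−A) / det(I−A) ≈
  [   1.5280     0.5971     0.2257]
  [   0.3996     1.3869     0.3667]
  [   0.5219     0.6347     1.1848]
First solve x = (I − A)⁻¹ d = adj(I−A)·d / det(I−A); in particular x_E = (0.2775·90 + 0.3375·90 + 0.6300·80) / 0.53175 = 105.75 / 0.53175 ≈ 198.872.
Intermediate flow from A to E: z_AE = a_AE · x_E = 0.25 × 105.75 / 0.53175 = 26.4375 / 0.53175 ≈ 49.7.

z_AE = 49.7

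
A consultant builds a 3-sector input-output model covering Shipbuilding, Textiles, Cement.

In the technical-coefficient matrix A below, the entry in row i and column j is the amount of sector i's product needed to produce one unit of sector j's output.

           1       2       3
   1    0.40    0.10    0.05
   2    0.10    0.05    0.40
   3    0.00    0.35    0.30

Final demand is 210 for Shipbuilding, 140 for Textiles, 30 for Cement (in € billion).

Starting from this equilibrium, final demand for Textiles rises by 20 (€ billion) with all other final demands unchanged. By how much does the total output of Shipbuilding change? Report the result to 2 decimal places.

I − A =
  [   0.60    -0.10    -0.05]
  [  -0.10     0.95    -0.40]
  [   0.00    -0.35     0.70]
Cofactors of I−A, C_ij = (−1)^(i+j)·(minor ij) (rows/columns in the sector order above):
  C_11 = (0.95)(0.70) − (-0.40)(-0.35) = 0.5250
  C_12 = −[(-0.10)(0.70) − (-0.40)(0.00)] = 0.0700
  C_13 = (-0.10)(-0.35) − (0.95)(0.00) = 0.0350
  C_21 = −[(-0.10)(0.70) − (-0.05)(-0.35)] = 0.0875
  C_22 = (0.60)(0.70) − (-0.05)(0.00) = 0.4200
  C_23 = −[(0.60)(-0.35) − (-0.10)(0.00)] = 0.2100
  C_31 = (-0.10)(-0.40) − (-0.05)(0.95) = 0.0875
  C_32 = −[(0.60)(-0.40) − (-0.05)(-0.10)] = 0.2450
  C_33 = (0.60)(0.95) − (-0.10)(-0.10) = 0.5600
det(I−A) = Σ_j (I−A)_1j·C_1j = (0.60)(0.5250) + (-0.10)(0.0700) + (-0.05)(0.0350) = 0.30625
adj(I−A) = Cᵀ =
  [ 0.5250   0.0875   0.0875]
  [ 0.0700   0.4200   0.2450]
  [ 0.0350   0.2100   0.5600]
(I − A)⁻¹ = adj(I−A) / det(I−A) ≈
  [   1.7143     0.2857     0.2857]
  [   0.2286     1.3714     0.8000]
  [   0.1143     0.6857     1.8286]
Δx = (I − A)⁻¹ Δd with Δd having +20 in the Textiles component and 0 elsewhere.
So Δx_1 = L_12 · (+20), where L_12 = adj(I−A)_12 / det(I−A) = 0.0875 / 0.30625.
Δx_1 = 0.0875 × (+20) / 0.30625 = 1.75 / 0.30625 ≈ 5.71.

Δx_1 = 5.71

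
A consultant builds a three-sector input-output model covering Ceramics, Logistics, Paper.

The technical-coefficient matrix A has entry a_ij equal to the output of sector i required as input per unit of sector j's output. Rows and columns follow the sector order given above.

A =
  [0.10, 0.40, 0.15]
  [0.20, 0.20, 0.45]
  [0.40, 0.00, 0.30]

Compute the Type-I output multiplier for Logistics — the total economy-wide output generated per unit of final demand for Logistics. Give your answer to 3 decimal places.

I − A =
  [   0.90    -0.40    -0.15]
  [  -0.20     0.80    -0.45]
  [  -0.40     0.00     0.70]
Cofactors of I−A, C_ij = (−1)^(i+j)·(minor ij) (rows/columns in the sector order above):
  C_11 = (0.80)(0.70) − (-0.45)(0.00) = 0.5600
  C_12 = −[(-0.20)(0.70) − (-0.45)(-0.40)] = 0.3200
  C_13 = (-0.20)(0.00) − (0.80)(-0.40) = 0.3200
  C_21 = −[(-0.40)(0.70) − (-0.15)(0.00)] = 0.2800
  C_22 = (0.90)(0.70) − (-0.15)(-0.40) = 0.5700
  C_23 = −[(0.90)(0.00) − (-0.40)(-0.40)] = 0.1600
  C_31 = (-0.40)(-0.45) − (-0.15)(0.80) = 0.3000
  C_32 = −[(0.90)(-0.45) − (-0.15)(-0.20)] = 0.4350
  C_33 = (0.90)(0.80) − (-0.40)(-0.20) = 0.6400
det(I−A) = Σ_j (I−A)_1j·C_1j = (0.90)(0.5600) + (-0.40)(0.3200) + (-0.15)(0.3200) = 0.3280
adj(I−A) = Cᵀ =
  [ 0.5600   0.2800   0.3000]
  [ 0.3200   0.5700   0.4350]
  [ 0.3200   0.1600   0.6400]
(I − A)⁻¹ = adj(I−A) / det(I−A) ≈
  [   1.7073     0.8537     0.9146]
  [   0.9756     1.7378     1.3262]
  [   0.9756     0.4878     1.9512]
The output multiplier for sector j is the column-j sum of the Leontief inverse (I − A)⁻¹ = adj(I−A) / det(I−A).
Column 2 of adj(I−A): (0.2800, 0.5700, 0.1600); det(I−A) = 0.3280.
m_2 = (0.2800 + 0.5700 + 0.1600) / 0.3280 = 1.01 / 0.3280 ≈ 3.079.

m_2 = 3.079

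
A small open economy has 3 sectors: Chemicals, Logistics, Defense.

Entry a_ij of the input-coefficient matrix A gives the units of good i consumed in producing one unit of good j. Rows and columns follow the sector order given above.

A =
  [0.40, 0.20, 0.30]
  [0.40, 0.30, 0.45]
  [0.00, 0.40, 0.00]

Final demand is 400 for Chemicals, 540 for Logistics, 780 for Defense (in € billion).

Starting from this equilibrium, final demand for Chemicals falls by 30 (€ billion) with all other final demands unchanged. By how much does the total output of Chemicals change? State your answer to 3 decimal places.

Δx_1 = -84.783

I − A =
  [   0.60    -0.20    -0.30]
  [  -0.40     0.70    -0.45]
  [   0.00    -0.40     1.00]
Cofactors of I−A, C_ij = (−1)^(i+j)·(minor ij) (rows/columns in the sector order above):
  C_11 = (0.70)(1.00) − (-0.45)(-0.40) = 0.5200
  C_12 = −[(-0.40)(1.00) − (-0.45)(0.00)] = 0.4000
  C_13 = (-0.40)(-0.40) − (0.70)(0.00) = 0.1600
  C_21 = −[(-0.20)(1.00) − (-0.30)(-0.40)] = 0.3200
  C_22 = (0.60)(1.00) − (-0.30)(0.00) = 0.6000
  C_23 = −[(0.60)(-0.40) − (-0.20)(0.00)] = 0.2400
  C_31 = (-0.20)(-0.45) − (-0.30)(0.70) = 0.3000
  C_32 = −[(0.60)(-0.45) − (-0.30)(-0.40)] = 0.3900
  C_33 = (0.60)(0.70) − (-0.20)(-0.40) = 0.3400
det(I−A) = Σ_j (I−A)_1j·C_1j = (0.60)(0.5200) + (-0.20)(0.4000) + (-0.30)(0.1600) = 0.1840
adj(I−A) = Cᵀ =
  [ 0.5200   0.3200   0.3000]
  [ 0.4000   0.6000   0.3900]
  [ 0.1600   0.2400   0.3400]
(I − A)⁻¹ = adj(I−A) / det(I−A) ≈
  [   2.8261     1.7391     1.6304]
  [   2.1739     3.2609     2.1196]
  [   0.8696     1.3043     1.8478]
Δx = (I − A)⁻¹ Δd with Δd having -30 in the Chemicals component and 0 elsewhere.
So Δx_1 = L_11 · (-30), where L_11 = adj(I−A)_11 / det(I−A) = 0.5200 / 0.1840.
Δx_1 = 0.5200 × (-30) / 0.1840 = -15.60 / 0.1840 ≈ -84.783.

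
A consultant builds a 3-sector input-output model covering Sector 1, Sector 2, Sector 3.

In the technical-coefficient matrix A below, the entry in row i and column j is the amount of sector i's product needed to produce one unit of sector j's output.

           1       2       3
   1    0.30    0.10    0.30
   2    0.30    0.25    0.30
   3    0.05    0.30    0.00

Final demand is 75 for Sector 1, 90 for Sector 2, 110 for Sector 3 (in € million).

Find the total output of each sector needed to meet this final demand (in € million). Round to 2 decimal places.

x_1 = 241.30, x_2 = 301.53, x_3 = 212.52

I − A =
  [   0.70    -0.10    -0.30]
  [  -0.30     0.75    -0.30]
  [  -0.05    -0.30     1.00]
Cofactors of I−A, C_ij = (−1)^(i+j)·(minor ij) (rows/columns in the sector order above):
  C_11 = (0.75)(1.00) − (-0.30)(-0.30) = 0.6600
  C_12 = −[(-0.30)(1.00) − (-0.30)(-0.05)] = 0.3150
  C_13 = (-0.30)(-0.30) − (0.75)(-0.05) = 0.1275
  C_21 = −[(-0.10)(1.00) − (-0.30)(-0.30)] = 0.1900
  C_22 = (0.70)(1.00) − (-0.30)(-0.05) = 0.6850
  C_23 = −[(0.70)(-0.30) − (-0.10)(-0.05)] = 0.2150
  C_31 = (-0.10)(-0.30) − (-0.30)(0.75) = 0.2550
  C_32 = −[(0.70)(-0.30) − (-0.30)(-0.30)] = 0.3000
  C_33 = (0.70)(0.75) − (-0.10)(-0.30) = 0.4950
det(I−A) = Σ_j (I−A)_1j·C_1j = (0.70)(0.6600) + (-0.10)(0.3150) + (-0.30)(0.1275) = 0.39225
adj(I−A) = Cᵀ =
  [ 0.6600   0.1900   0.2550]
  [ 0.3150   0.6850   0.3000]
  [ 0.1275   0.2150   0.4950]
(I − A)⁻¹ = adj(I−A) / det(I−A) ≈
  [   1.6826     0.4844     0.6501]
  [   0.8031     1.7463     0.7648]
  [   0.3250     0.5481     1.2620]
x = (I − A)⁻¹ d = adj(I−A)·d / det(I−A), with det(I−A) = 0.39225:
  x_1 = (0.6600·75 + 0.1900·90 + 0.2550·110) / 0.39225 = 94.65 / 0.39225 ≈ 241.30
  x_2 = (0.3150·75 + 0.6850·90 + 0.3000·110) / 0.39225 = 118.275 / 0.39225 ≈ 301.53
  x_3 = (0.1275·75 + 0.2150·90 + 0.4950·110) / 0.39225 = 83.3625 / 0.39225 ≈ 212.52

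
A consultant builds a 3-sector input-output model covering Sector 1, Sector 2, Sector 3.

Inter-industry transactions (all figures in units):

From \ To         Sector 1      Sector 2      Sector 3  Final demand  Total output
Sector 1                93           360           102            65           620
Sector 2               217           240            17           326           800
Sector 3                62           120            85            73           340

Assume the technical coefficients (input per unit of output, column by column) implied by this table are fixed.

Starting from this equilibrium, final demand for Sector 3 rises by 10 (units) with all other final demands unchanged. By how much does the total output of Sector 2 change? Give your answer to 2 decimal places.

Technical coefficients a_ij = z_ij / X_j:
  a_11 = 93/620 = 0.15, a_21 = 217/620 = 0.35, a_31 = 62/620 = 0.10
  a_12 = 360/800 = 0.45, a_22 = 240/800 = 0.30, a_32 = 120/800 = 0.15
  a_13 = 102/340 = 0.30, a_23 = 17/340 = 0.05, a_33 = 85/340 = 0.25
I − A =
  [   0.85    -0.45    -0.30]
  [  -0.35     0.70    -0.05]
  [  -0.10    -0.15     0.75]
Cofactors of I−A, C_ij = (−1)^(i+j)·(minor ij) (rows/columns in the sector order above):
  C_11 = (0.70)(0.75) − (-0.05)(-0.15) = 0.5175
  C_12 = −[(-0.35)(0.75) − (-0.05)(-0.10)] = 0.2675
  C_13 = (-0.35)(-0.15) − (0.70)(-0.10) = 0.1225
  C_21 = −[(-0.45)(0.75) − (-0.30)(-0.15)] = 0.3825
  C_22 = (0.85)(0.75) − (-0.30)(-0.10) = 0.6075
  C_23 = −[(0.85)(-0.15) − (-0.45)(-0.10)] = 0.1725
  C_31 = (-0.45)(-0.05) − (-0.30)(0.70) = 0.2325
  C_32 = −[(0.85)(-0.05) − (-0.30)(-0.35)] = 0.1475
  C_33 = (0.85)(0.70) − (-0.45)(-0.35) = 0.4375
det(I−A) = Σ_j (I−A)_1j·C_1j = (0.85)(0.5175) + (-0.45)(0.2675) + (-0.30)(0.1225) = 0.28275
adj(I−A) = Cᵀ =
  [ 0.5175   0.3825   0.2325]
  [ 0.2675   0.6075   0.1475]
  [ 0.1225   0.1725   0.4375]
(I − A)⁻¹ = adj(I−A) / det(I−A) ≈
  [   1.8302     1.3528     0.8223]
  [   0.9461     2.1485     0.5217]
  [   0.4332     0.6101     1.5473]
Δx = (I − A)⁻¹ Δd with Δd having +10 in the Sector 3 component and 0 elsewhere.
So Δx_2 = L_23 · (+10), where L_23 = adj(I−A)_23 / det(I−A) = 0.1475 / 0.28275.
Δx_2 = 0.1475 × (+10) / 0.28275 = 1.475 / 0.28275 ≈ 5.22.

Δx_2 = 5.22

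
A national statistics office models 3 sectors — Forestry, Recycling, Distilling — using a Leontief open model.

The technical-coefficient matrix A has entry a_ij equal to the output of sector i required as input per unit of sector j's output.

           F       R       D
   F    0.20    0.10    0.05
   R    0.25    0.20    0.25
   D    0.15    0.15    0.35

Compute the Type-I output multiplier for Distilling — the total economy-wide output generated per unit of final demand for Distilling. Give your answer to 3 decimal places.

I − A =
  [   0.80    -0.10    -0.05]
  [  -0.25     0.80    -0.25]
  [  -0.15    -0.15     0.65]
Cofactors of I−A, C_ij = (−1)^(i+j)·(minor ij) (rows/columns in the sector order above):
  C_11 = (0.80)(0.65) − (-0.25)(-0.15) = 0.4825
  C_12 = −[(-0.25)(0.65) − (-0.25)(-0.15)] = 0.2000
  C_13 = (-0.25)(-0.15) − (0.80)(-0.15) = 0.1575
  C_21 = −[(-0.10)(0.65) − (-0.05)(-0.15)] = 0.0725
  C_22 = (0.80)(0.65) − (-0.05)(-0.15) = 0.5125
  C_23 = −[(0.80)(-0.15) − (-0.10)(-0.15)] = 0.1350
  C_31 = (-0.10)(-0.25) − (-0.05)(0.80) = 0.0650
  C_32 = −[(0.80)(-0.25) − (-0.05)(-0.25)] = 0.2125
  C_33 = (0.80)(0.80) − (-0.10)(-0.25) = 0.6150
det(I−A) = Σ_j (I−A)_1j·C_1j = (0.80)(0.4825) + (-0.10)(0.2000) + (-0.05)(0.1575) = 0.358125
adj(I−A) = Cᵀ =
  [ 0.4825   0.0725   0.0650]
  [ 0.2000   0.5125   0.2125]
  [ 0.1575   0.1350   0.6150]
(I − A)⁻¹ = adj(I−A) / det(I−A) ≈
  [   1.3473     0.2024     0.1815]
  [   0.5585     1.4311     0.5934]
  [   0.4398     0.3770     1.7173]
The output multiplier for sector j is the column-j sum of the Leontief inverse (I − A)⁻¹ = adj(I−A) / det(I−A).
Column D of adj(I−A): (0.0650, 0.2125, 0.6150); det(I−A) = 0.358125.
m_D = (0.0650 + 0.2125 + 0.6150) / 0.358125 = 0.8925 / 0.358125 ≈ 2.492.

m_D = 2.492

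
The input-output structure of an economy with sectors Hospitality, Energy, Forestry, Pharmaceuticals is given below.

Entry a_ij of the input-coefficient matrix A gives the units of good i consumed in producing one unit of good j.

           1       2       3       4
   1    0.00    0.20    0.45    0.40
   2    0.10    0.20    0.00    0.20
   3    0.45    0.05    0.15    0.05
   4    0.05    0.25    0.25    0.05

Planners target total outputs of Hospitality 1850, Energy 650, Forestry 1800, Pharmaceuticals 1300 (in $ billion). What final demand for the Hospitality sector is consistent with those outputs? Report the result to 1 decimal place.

I − A =
  [   1.00    -0.20    -0.45    -0.40]
  [  -0.10     0.80     0.00    -0.20]
  [  -0.45    -0.05     0.85    -0.05]
  [  -0.05    -0.25    -0.25     0.95]
d = (I − A) x:
  d_1 = (+1.00)·1850 + (-0.20)·650 + (-0.45)·1800 + (-0.40)·1300 = 390.0
  d_2 = (-0.10)·1850 + (+0.80)·650 + (+0.00)·1800 + (-0.20)·1300 = 75.0
  d_3 = (-0.45)·1850 + (-0.05)·650 + (+0.85)·1800 + (-0.05)·1300 = 600.0
  d_4 = (-0.05)·1850 + (-0.25)·650 + (-0.25)·1800 + (+0.95)·1300 = 530.0

d_1 = 390.0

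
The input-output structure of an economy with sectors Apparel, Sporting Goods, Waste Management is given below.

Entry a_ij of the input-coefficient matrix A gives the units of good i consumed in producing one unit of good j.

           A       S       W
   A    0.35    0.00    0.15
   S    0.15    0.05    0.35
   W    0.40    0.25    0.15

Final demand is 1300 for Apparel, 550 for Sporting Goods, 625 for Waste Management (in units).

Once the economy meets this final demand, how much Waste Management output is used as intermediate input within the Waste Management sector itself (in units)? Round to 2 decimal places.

I − A =
  [   0.65     0.00    -0.15]
  [  -0.15     0.95    -0.35]
  [  -0.40    -0.25     0.85]
Cofactors of I−A, C_ij = (−1)^(i+j)·(minor ij) (rows/columns in the sector order above):
  C_11 = (0.95)(0.85) − (-0.35)(-0.25) = 0.7200
  C_12 = −[(-0.15)(0.85) − (-0.35)(-0.40)] = 0.2675
  C_13 = (-0.15)(-0.25) − (0.95)(-0.40) = 0.4175
  C_21 = −[(0.00)(0.85) − (-0.15)(-0.25)] = 0.0375
  C_22 = (0.65)(0.85) − (-0.15)(-0.40) = 0.4925
  C_23 = −[(0.65)(-0.25) − (0.00)(-0.40)] = 0.1625
  C_31 = (0.00)(-0.35) − (-0.15)(0.95) = 0.1425
  C_32 = −[(0.65)(-0.35) − (-0.15)(-0.15)] = 0.2500
  C_33 = (0.65)(0.95) − (0.00)(-0.15) = 0.6175
det(I−A) = Σ_j (I−A)_1j·C_1j = (0.65)(0.7200) + (0.00)(0.2675) + (-0.15)(0.4175) = 0.405375
adj(I−A) = Cᵀ =
  [ 0.7200   0.0375   0.1425]
  [ 0.2675   0.4925   0.2500]
  [ 0.4175   0.1625   0.6175]
(I − A)⁻¹ = adj(I−A) / det(I−A) ≈
  [   1.7761     0.0925     0.3515]
  [   0.6599     1.2149     0.6167]
  [   1.0299     0.4009     1.5233]
First solve x = (I − A)⁻¹ d = adj(I−A)·d / det(I−A); in particular x_W = (0.4175·1300 + 0.1625·550 + 0.6175·625) / 0.405375 = 1018.0625 / 0.405375 ≈ 2511.4092.
Intermediate flow from W to W: z_WW = a_WW · x_W = 0.15 × 1018.0625 / 0.405375 = 152.709375 / 0.405375 ≈ 376.71.

z_WW = 376.71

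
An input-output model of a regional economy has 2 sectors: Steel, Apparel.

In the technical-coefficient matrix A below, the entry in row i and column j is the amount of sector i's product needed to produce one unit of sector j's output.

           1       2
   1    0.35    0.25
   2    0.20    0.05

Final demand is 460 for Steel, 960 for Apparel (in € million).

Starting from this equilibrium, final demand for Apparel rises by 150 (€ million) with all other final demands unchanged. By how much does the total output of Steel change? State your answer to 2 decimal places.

Δx_1 = 66.08

I − A =
  [   0.65    -0.25]
  [  -0.20     0.95]
det(I−A) = (0.65)(0.95) − (-0.25)(-0.20) = 0.5675
adj(I−A) = [[0.95, 0.25], [0.20, 0.65]]
(I − A)⁻¹ = adj(I−A) / det(I−A) ≈
  [   1.6740     0.4405]
  [   0.3524     1.1454]
Δx = (I − A)⁻¹ Δd with Δd having +150 in the Apparel component and 0 elsewhere.
So Δx_1 = L_12 · (+150), where L_12 = adj(I−A)_12 / det(I−A) = 0.25 / 0.5675.
Δx_1 = 0.25 × (+150) / 0.5675 = 37.50 / 0.5675 ≈ 66.08.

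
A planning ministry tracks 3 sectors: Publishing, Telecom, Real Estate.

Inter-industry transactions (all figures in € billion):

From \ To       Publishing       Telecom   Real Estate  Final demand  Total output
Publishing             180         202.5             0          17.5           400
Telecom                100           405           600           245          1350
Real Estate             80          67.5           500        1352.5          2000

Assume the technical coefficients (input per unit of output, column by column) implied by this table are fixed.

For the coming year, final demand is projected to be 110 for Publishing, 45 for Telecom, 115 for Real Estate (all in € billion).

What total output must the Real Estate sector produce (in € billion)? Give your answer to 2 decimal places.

Technical coefficients a_ij = z_ij / X_j:
  a_11 = 180/400 = 0.45, a_21 = 100/400 = 0.25, a_31 = 80/400 = 0.20
  a_12 = 202.5/1350 = 0.15, a_22 = 405/1350 = 0.30, a_32 = 67.5/1350 = 0.05
  a_13 = 0/2000 = 0.00, a_23 = 600/2000 = 0.30, a_33 = 500/2000 = 0.25
I − A =
  [   0.55    -0.15     0.00]
  [  -0.25     0.70    -0.30]
  [  -0.20    -0.05     0.75]
Cofactors of I−A, C_ij = (−1)^(i+j)·(minor ij) (rows/columns in the sector order above):
  C_11 = (0.70)(0.75) − (-0.30)(-0.05) = 0.5100
  C_12 = −[(-0.25)(0.75) − (-0.30)(-0.20)] = 0.2475
  C_13 = (-0.25)(-0.05) − (0.70)(-0.20) = 0.1525
  C_21 = −[(-0.15)(0.75) − (0.00)(-0.05)] = 0.1125
  C_22 = (0.55)(0.75) − (0.00)(-0.20) = 0.4125
  C_23 = −[(0.55)(-0.05) − (-0.15)(-0.20)] = 0.0575
  C_31 = (-0.15)(-0.30) − (0.00)(0.70) = 0.0450
  C_32 = −[(0.55)(-0.30) − (0.00)(-0.25)] = 0.1650
  C_33 = (0.55)(0.70) − (-0.15)(-0.25) = 0.3475
det(I−A) = Σ_j (I−A)_1j·C_1j = (0.55)(0.5100) + (-0.15)(0.2475) + (0.00)(0.1525) = 0.243375
adj(I−A) = Cᵀ =
  [ 0.5100   0.1125   0.0450]
  [ 0.2475   0.4125   0.1650]
  [ 0.1525   0.0575   0.3475]
(I − A)⁻¹ = adj(I−A) / det(I−A) ≈
  [   2.0955     0.4622     0.1849]
  [   1.0169     1.6949     0.6780]
  [   0.6266     0.2363     1.4278]
x = (I − A)⁻¹ d = adj(I−A)·d / det(I−A), with det(I−A) = 0.243375:
  x_1 = (0.5100·110 + 0.1125·45 + 0.0450·115) / 0.243375 = 66.3375 / 0.243375 ≈ 272.57
  x_2 = (0.2475·110 + 0.4125·45 + 0.1650·115) / 0.243375 = 64.7625 / 0.243375 ≈ 266.10
  x_3 = (0.1525·110 + 0.0575·45 + 0.3475·115) / 0.243375 = 59.325 / 0.243375 ≈ 243.76

x_3 = 243.76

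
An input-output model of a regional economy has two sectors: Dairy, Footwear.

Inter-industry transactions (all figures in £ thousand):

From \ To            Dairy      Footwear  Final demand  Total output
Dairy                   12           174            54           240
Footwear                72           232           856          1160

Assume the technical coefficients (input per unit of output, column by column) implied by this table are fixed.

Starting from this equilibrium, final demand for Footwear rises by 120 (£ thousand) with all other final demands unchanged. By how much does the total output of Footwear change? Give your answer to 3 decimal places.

Technical coefficients a_ij = z_ij / X_j:
  a_DD = 12/240 = 0.05, a_FD = 72/240 = 0.30
  a_DF = 174/1160 = 0.15, a_FF = 232/1160 = 0.20
I − A =
  [   0.95    -0.15]
  [  -0.30     0.80]
det(I−A) = (0.95)(0.80) − (-0.15)(-0.30) = 0.7150
adj(I−A) = [[0.80, 0.15], [0.30, 0.95]]
(I − A)⁻¹ = adj(I−A) / det(I−A) ≈
  [   1.1189     0.2098]
  [   0.4196     1.3287]
Δx = (I − A)⁻¹ Δd with Δd having +120 in the Footwear component and 0 elsewhere.
So Δx_F = L_FF · (+120), where L_FF = adj(I−A)_FF / det(I−A) = 0.95 / 0.7150.
Δx_F = 0.95 × (+120) / 0.7150 = 114.00 / 0.7150 ≈ 159.441.

Δx_F = 159.441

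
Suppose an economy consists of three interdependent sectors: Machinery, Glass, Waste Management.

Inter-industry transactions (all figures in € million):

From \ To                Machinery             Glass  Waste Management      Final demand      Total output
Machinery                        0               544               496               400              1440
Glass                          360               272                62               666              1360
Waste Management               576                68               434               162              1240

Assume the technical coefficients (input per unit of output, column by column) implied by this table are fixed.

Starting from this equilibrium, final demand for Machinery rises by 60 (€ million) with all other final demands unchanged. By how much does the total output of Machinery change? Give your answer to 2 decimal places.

Δx_M = 99.68

Technical coefficients a_ij = z_ij / X_j:
  a_MM = 0/1440 = 0.00, a_GM = 360/1440 = 0.25, a_WM = 576/1440 = 0.40
  a_MG = 544/1360 = 0.40, a_GG = 272/1360 = 0.20, a_WG = 68/1360 = 0.05
  a_MW = 496/1240 = 0.40, a_GW = 62/1240 = 0.05, a_WW = 434/1240 = 0.35
I − A =
  [   1.00    -0.40    -0.40]
  [  -0.25     0.80    -0.05]
  [  -0.40    -0.05     0.65]
Cofactors of I−A, C_ij = (−1)^(i+j)·(minor ij) (rows/columns in the sector order above):
  C_11 = (0.80)(0.65) − (-0.05)(-0.05) = 0.5175
  C_12 = −[(-0.25)(0.65) − (-0.05)(-0.40)] = 0.1825
  C_13 = (-0.25)(-0.05) − (0.80)(-0.40) = 0.3325
  C_21 = −[(-0.40)(0.65) − (-0.40)(-0.05)] = 0.2800
  C_22 = (1.00)(0.65) − (-0.40)(-0.40) = 0.4900
  C_23 = −[(1.00)(-0.05) − (-0.40)(-0.40)] = 0.2100
  C_31 = (-0.40)(-0.05) − (-0.40)(0.80) = 0.3400
  C_32 = −[(1.00)(-0.05) − (-0.40)(-0.25)] = 0.1500
  C_33 = (1.00)(0.80) − (-0.40)(-0.25) = 0.7000
det(I−A) = Σ_j (I−A)_1j·C_1j = (1.00)(0.5175) + (-0.40)(0.1825) + (-0.40)(0.3325) = 0.3115
adj(I−A) = Cᵀ =
  [ 0.5175   0.2800   0.3400]
  [ 0.1825   0.4900   0.1500]
  [ 0.3325   0.2100   0.7000]
(I − A)⁻¹ = adj(I−A) / det(I−A) ≈
  [   1.6613     0.8989     1.0915]
  [   0.5859     1.5730     0.4815]
  [   1.0674     0.6742     2.2472]
Δx = (I − A)⁻¹ Δd with Δd having +60 in the Machinery component and 0 elsewhere.
So Δx_M = L_MM · (+60), where L_MM = adj(I−A)_MM / det(I−A) = 0.5175 / 0.3115.
Δx_M = 0.5175 × (+60) / 0.3115 = 31.05 / 0.3115 ≈ 99.68.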